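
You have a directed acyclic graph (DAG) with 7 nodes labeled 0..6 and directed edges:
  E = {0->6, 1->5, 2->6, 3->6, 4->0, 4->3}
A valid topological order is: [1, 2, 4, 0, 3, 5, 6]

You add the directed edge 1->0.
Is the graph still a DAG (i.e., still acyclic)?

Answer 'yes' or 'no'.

Given toposort: [1, 2, 4, 0, 3, 5, 6]
Position of 1: index 0; position of 0: index 3
New edge 1->0: forward
Forward edge: respects the existing order. Still a DAG, same toposort still valid.
Still a DAG? yes

Answer: yes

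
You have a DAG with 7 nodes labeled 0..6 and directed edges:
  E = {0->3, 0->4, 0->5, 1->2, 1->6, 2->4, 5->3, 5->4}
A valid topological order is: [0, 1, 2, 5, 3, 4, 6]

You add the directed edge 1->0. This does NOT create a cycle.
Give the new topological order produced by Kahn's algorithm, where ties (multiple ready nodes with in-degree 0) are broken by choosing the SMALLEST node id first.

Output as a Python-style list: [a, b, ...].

Old toposort: [0, 1, 2, 5, 3, 4, 6]
Added edge: 1->0
Position of 1 (1) > position of 0 (0). Must reorder: 1 must now come before 0.
Run Kahn's algorithm (break ties by smallest node id):
  initial in-degrees: [1, 0, 1, 2, 3, 1, 1]
  ready (indeg=0): [1]
  pop 1: indeg[0]->0; indeg[2]->0; indeg[6]->0 | ready=[0, 2, 6] | order so far=[1]
  pop 0: indeg[3]->1; indeg[4]->2; indeg[5]->0 | ready=[2, 5, 6] | order so far=[1, 0]
  pop 2: indeg[4]->1 | ready=[5, 6] | order so far=[1, 0, 2]
  pop 5: indeg[3]->0; indeg[4]->0 | ready=[3, 4, 6] | order so far=[1, 0, 2, 5]
  pop 3: no out-edges | ready=[4, 6] | order so far=[1, 0, 2, 5, 3]
  pop 4: no out-edges | ready=[6] | order so far=[1, 0, 2, 5, 3, 4]
  pop 6: no out-edges | ready=[] | order so far=[1, 0, 2, 5, 3, 4, 6]
  Result: [1, 0, 2, 5, 3, 4, 6]

Answer: [1, 0, 2, 5, 3, 4, 6]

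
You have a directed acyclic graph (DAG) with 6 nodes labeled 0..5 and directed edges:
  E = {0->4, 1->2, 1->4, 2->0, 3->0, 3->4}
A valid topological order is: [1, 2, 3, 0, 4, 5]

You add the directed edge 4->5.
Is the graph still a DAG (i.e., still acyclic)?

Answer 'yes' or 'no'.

Given toposort: [1, 2, 3, 0, 4, 5]
Position of 4: index 4; position of 5: index 5
New edge 4->5: forward
Forward edge: respects the existing order. Still a DAG, same toposort still valid.
Still a DAG? yes

Answer: yes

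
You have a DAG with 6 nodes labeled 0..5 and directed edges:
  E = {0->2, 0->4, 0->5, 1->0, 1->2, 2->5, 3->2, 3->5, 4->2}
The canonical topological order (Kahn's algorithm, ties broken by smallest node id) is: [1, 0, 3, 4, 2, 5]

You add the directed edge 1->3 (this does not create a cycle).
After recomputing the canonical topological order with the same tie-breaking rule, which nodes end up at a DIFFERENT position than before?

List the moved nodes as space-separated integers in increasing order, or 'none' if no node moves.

Old toposort: [1, 0, 3, 4, 2, 5]
Added edge 1->3
Recompute Kahn (smallest-id tiebreak):
  initial in-degrees: [1, 0, 4, 1, 1, 3]
  ready (indeg=0): [1]
  pop 1: indeg[0]->0; indeg[2]->3; indeg[3]->0 | ready=[0, 3] | order so far=[1]
  pop 0: indeg[2]->2; indeg[4]->0; indeg[5]->2 | ready=[3, 4] | order so far=[1, 0]
  pop 3: indeg[2]->1; indeg[5]->1 | ready=[4] | order so far=[1, 0, 3]
  pop 4: indeg[2]->0 | ready=[2] | order so far=[1, 0, 3, 4]
  pop 2: indeg[5]->0 | ready=[5] | order so far=[1, 0, 3, 4, 2]
  pop 5: no out-edges | ready=[] | order so far=[1, 0, 3, 4, 2, 5]
New canonical toposort: [1, 0, 3, 4, 2, 5]
Compare positions:
  Node 0: index 1 -> 1 (same)
  Node 1: index 0 -> 0 (same)
  Node 2: index 4 -> 4 (same)
  Node 3: index 2 -> 2 (same)
  Node 4: index 3 -> 3 (same)
  Node 5: index 5 -> 5 (same)
Nodes that changed position: none

Answer: none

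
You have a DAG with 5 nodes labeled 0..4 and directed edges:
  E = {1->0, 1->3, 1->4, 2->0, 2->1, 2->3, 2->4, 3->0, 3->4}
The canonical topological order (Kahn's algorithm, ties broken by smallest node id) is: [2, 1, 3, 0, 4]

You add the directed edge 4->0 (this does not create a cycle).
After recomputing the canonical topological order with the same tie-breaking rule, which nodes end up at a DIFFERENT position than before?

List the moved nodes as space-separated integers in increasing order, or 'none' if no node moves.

Answer: 0 4

Derivation:
Old toposort: [2, 1, 3, 0, 4]
Added edge 4->0
Recompute Kahn (smallest-id tiebreak):
  initial in-degrees: [4, 1, 0, 2, 3]
  ready (indeg=0): [2]
  pop 2: indeg[0]->3; indeg[1]->0; indeg[3]->1; indeg[4]->2 | ready=[1] | order so far=[2]
  pop 1: indeg[0]->2; indeg[3]->0; indeg[4]->1 | ready=[3] | order so far=[2, 1]
  pop 3: indeg[0]->1; indeg[4]->0 | ready=[4] | order so far=[2, 1, 3]
  pop 4: indeg[0]->0 | ready=[0] | order so far=[2, 1, 3, 4]
  pop 0: no out-edges | ready=[] | order so far=[2, 1, 3, 4, 0]
New canonical toposort: [2, 1, 3, 4, 0]
Compare positions:
  Node 0: index 3 -> 4 (moved)
  Node 1: index 1 -> 1 (same)
  Node 2: index 0 -> 0 (same)
  Node 3: index 2 -> 2 (same)
  Node 4: index 4 -> 3 (moved)
Nodes that changed position: 0 4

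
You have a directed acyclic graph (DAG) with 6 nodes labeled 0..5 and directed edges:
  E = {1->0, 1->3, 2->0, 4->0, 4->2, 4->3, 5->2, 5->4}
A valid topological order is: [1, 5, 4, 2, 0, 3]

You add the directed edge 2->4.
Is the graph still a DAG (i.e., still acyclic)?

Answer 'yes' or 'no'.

Given toposort: [1, 5, 4, 2, 0, 3]
Position of 2: index 3; position of 4: index 2
New edge 2->4: backward (u after v in old order)
Backward edge: old toposort is now invalid. Check if this creates a cycle.
Does 4 already reach 2? Reachable from 4: [0, 2, 3, 4]. YES -> cycle!
Still a DAG? no

Answer: no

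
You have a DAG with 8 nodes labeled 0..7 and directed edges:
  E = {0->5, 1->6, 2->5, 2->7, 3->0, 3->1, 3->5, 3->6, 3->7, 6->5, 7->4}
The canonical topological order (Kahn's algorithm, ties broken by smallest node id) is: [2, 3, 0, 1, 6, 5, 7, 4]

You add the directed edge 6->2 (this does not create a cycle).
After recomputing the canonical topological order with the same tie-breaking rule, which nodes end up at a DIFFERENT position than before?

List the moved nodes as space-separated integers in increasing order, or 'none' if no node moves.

Answer: 0 1 2 3 6

Derivation:
Old toposort: [2, 3, 0, 1, 6, 5, 7, 4]
Added edge 6->2
Recompute Kahn (smallest-id tiebreak):
  initial in-degrees: [1, 1, 1, 0, 1, 4, 2, 2]
  ready (indeg=0): [3]
  pop 3: indeg[0]->0; indeg[1]->0; indeg[5]->3; indeg[6]->1; indeg[7]->1 | ready=[0, 1] | order so far=[3]
  pop 0: indeg[5]->2 | ready=[1] | order so far=[3, 0]
  pop 1: indeg[6]->0 | ready=[6] | order so far=[3, 0, 1]
  pop 6: indeg[2]->0; indeg[5]->1 | ready=[2] | order so far=[3, 0, 1, 6]
  pop 2: indeg[5]->0; indeg[7]->0 | ready=[5, 7] | order so far=[3, 0, 1, 6, 2]
  pop 5: no out-edges | ready=[7] | order so far=[3, 0, 1, 6, 2, 5]
  pop 7: indeg[4]->0 | ready=[4] | order so far=[3, 0, 1, 6, 2, 5, 7]
  pop 4: no out-edges | ready=[] | order so far=[3, 0, 1, 6, 2, 5, 7, 4]
New canonical toposort: [3, 0, 1, 6, 2, 5, 7, 4]
Compare positions:
  Node 0: index 2 -> 1 (moved)
  Node 1: index 3 -> 2 (moved)
  Node 2: index 0 -> 4 (moved)
  Node 3: index 1 -> 0 (moved)
  Node 4: index 7 -> 7 (same)
  Node 5: index 5 -> 5 (same)
  Node 6: index 4 -> 3 (moved)
  Node 7: index 6 -> 6 (same)
Nodes that changed position: 0 1 2 3 6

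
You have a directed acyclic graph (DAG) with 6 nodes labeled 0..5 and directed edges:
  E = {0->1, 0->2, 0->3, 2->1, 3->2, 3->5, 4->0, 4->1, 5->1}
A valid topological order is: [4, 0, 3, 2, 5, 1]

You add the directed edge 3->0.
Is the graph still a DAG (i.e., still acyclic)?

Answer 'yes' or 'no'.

Given toposort: [4, 0, 3, 2, 5, 1]
Position of 3: index 2; position of 0: index 1
New edge 3->0: backward (u after v in old order)
Backward edge: old toposort is now invalid. Check if this creates a cycle.
Does 0 already reach 3? Reachable from 0: [0, 1, 2, 3, 5]. YES -> cycle!
Still a DAG? no

Answer: no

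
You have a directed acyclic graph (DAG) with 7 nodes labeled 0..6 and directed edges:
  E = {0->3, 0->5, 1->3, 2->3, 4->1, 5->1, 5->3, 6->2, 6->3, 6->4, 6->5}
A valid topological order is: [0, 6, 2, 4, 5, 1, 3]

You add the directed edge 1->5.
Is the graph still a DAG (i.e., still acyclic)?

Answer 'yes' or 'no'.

Given toposort: [0, 6, 2, 4, 5, 1, 3]
Position of 1: index 5; position of 5: index 4
New edge 1->5: backward (u after v in old order)
Backward edge: old toposort is now invalid. Check if this creates a cycle.
Does 5 already reach 1? Reachable from 5: [1, 3, 5]. YES -> cycle!
Still a DAG? no

Answer: no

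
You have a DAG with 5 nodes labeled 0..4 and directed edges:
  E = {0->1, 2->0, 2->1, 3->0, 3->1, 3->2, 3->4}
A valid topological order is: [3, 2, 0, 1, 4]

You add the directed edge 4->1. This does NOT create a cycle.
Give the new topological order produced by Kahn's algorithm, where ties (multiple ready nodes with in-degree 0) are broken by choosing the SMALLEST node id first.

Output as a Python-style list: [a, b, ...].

Old toposort: [3, 2, 0, 1, 4]
Added edge: 4->1
Position of 4 (4) > position of 1 (3). Must reorder: 4 must now come before 1.
Run Kahn's algorithm (break ties by smallest node id):
  initial in-degrees: [2, 4, 1, 0, 1]
  ready (indeg=0): [3]
  pop 3: indeg[0]->1; indeg[1]->3; indeg[2]->0; indeg[4]->0 | ready=[2, 4] | order so far=[3]
  pop 2: indeg[0]->0; indeg[1]->2 | ready=[0, 4] | order so far=[3, 2]
  pop 0: indeg[1]->1 | ready=[4] | order so far=[3, 2, 0]
  pop 4: indeg[1]->0 | ready=[1] | order so far=[3, 2, 0, 4]
  pop 1: no out-edges | ready=[] | order so far=[3, 2, 0, 4, 1]
  Result: [3, 2, 0, 4, 1]

Answer: [3, 2, 0, 4, 1]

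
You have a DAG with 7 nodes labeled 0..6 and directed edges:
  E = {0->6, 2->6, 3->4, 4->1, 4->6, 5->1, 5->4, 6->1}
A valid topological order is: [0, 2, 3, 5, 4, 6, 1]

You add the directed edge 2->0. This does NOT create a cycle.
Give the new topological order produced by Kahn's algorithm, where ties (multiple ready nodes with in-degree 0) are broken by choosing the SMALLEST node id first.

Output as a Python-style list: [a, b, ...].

Old toposort: [0, 2, 3, 5, 4, 6, 1]
Added edge: 2->0
Position of 2 (1) > position of 0 (0). Must reorder: 2 must now come before 0.
Run Kahn's algorithm (break ties by smallest node id):
  initial in-degrees: [1, 3, 0, 0, 2, 0, 3]
  ready (indeg=0): [2, 3, 5]
  pop 2: indeg[0]->0; indeg[6]->2 | ready=[0, 3, 5] | order so far=[2]
  pop 0: indeg[6]->1 | ready=[3, 5] | order so far=[2, 0]
  pop 3: indeg[4]->1 | ready=[5] | order so far=[2, 0, 3]
  pop 5: indeg[1]->2; indeg[4]->0 | ready=[4] | order so far=[2, 0, 3, 5]
  pop 4: indeg[1]->1; indeg[6]->0 | ready=[6] | order so far=[2, 0, 3, 5, 4]
  pop 6: indeg[1]->0 | ready=[1] | order so far=[2, 0, 3, 5, 4, 6]
  pop 1: no out-edges | ready=[] | order so far=[2, 0, 3, 5, 4, 6, 1]
  Result: [2, 0, 3, 5, 4, 6, 1]

Answer: [2, 0, 3, 5, 4, 6, 1]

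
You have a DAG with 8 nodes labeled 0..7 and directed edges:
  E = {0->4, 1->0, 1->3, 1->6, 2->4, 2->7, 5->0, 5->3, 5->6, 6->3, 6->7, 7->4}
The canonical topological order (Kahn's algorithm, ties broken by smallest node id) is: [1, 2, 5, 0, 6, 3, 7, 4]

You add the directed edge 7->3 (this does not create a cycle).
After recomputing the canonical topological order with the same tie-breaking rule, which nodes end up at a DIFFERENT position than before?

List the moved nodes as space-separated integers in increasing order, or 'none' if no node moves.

Answer: 3 7

Derivation:
Old toposort: [1, 2, 5, 0, 6, 3, 7, 4]
Added edge 7->3
Recompute Kahn (smallest-id tiebreak):
  initial in-degrees: [2, 0, 0, 4, 3, 0, 2, 2]
  ready (indeg=0): [1, 2, 5]
  pop 1: indeg[0]->1; indeg[3]->3; indeg[6]->1 | ready=[2, 5] | order so far=[1]
  pop 2: indeg[4]->2; indeg[7]->1 | ready=[5] | order so far=[1, 2]
  pop 5: indeg[0]->0; indeg[3]->2; indeg[6]->0 | ready=[0, 6] | order so far=[1, 2, 5]
  pop 0: indeg[4]->1 | ready=[6] | order so far=[1, 2, 5, 0]
  pop 6: indeg[3]->1; indeg[7]->0 | ready=[7] | order so far=[1, 2, 5, 0, 6]
  pop 7: indeg[3]->0; indeg[4]->0 | ready=[3, 4] | order so far=[1, 2, 5, 0, 6, 7]
  pop 3: no out-edges | ready=[4] | order so far=[1, 2, 5, 0, 6, 7, 3]
  pop 4: no out-edges | ready=[] | order so far=[1, 2, 5, 0, 6, 7, 3, 4]
New canonical toposort: [1, 2, 5, 0, 6, 7, 3, 4]
Compare positions:
  Node 0: index 3 -> 3 (same)
  Node 1: index 0 -> 0 (same)
  Node 2: index 1 -> 1 (same)
  Node 3: index 5 -> 6 (moved)
  Node 4: index 7 -> 7 (same)
  Node 5: index 2 -> 2 (same)
  Node 6: index 4 -> 4 (same)
  Node 7: index 6 -> 5 (moved)
Nodes that changed position: 3 7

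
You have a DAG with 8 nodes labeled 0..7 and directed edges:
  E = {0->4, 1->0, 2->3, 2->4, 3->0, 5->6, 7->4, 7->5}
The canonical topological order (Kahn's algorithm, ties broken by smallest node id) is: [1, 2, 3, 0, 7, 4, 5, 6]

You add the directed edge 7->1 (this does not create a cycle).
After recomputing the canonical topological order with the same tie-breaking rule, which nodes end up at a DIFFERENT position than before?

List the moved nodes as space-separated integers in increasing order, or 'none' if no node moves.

Old toposort: [1, 2, 3, 0, 7, 4, 5, 6]
Added edge 7->1
Recompute Kahn (smallest-id tiebreak):
  initial in-degrees: [2, 1, 0, 1, 3, 1, 1, 0]
  ready (indeg=0): [2, 7]
  pop 2: indeg[3]->0; indeg[4]->2 | ready=[3, 7] | order so far=[2]
  pop 3: indeg[0]->1 | ready=[7] | order so far=[2, 3]
  pop 7: indeg[1]->0; indeg[4]->1; indeg[5]->0 | ready=[1, 5] | order so far=[2, 3, 7]
  pop 1: indeg[0]->0 | ready=[0, 5] | order so far=[2, 3, 7, 1]
  pop 0: indeg[4]->0 | ready=[4, 5] | order so far=[2, 3, 7, 1, 0]
  pop 4: no out-edges | ready=[5] | order so far=[2, 3, 7, 1, 0, 4]
  pop 5: indeg[6]->0 | ready=[6] | order so far=[2, 3, 7, 1, 0, 4, 5]
  pop 6: no out-edges | ready=[] | order so far=[2, 3, 7, 1, 0, 4, 5, 6]
New canonical toposort: [2, 3, 7, 1, 0, 4, 5, 6]
Compare positions:
  Node 0: index 3 -> 4 (moved)
  Node 1: index 0 -> 3 (moved)
  Node 2: index 1 -> 0 (moved)
  Node 3: index 2 -> 1 (moved)
  Node 4: index 5 -> 5 (same)
  Node 5: index 6 -> 6 (same)
  Node 6: index 7 -> 7 (same)
  Node 7: index 4 -> 2 (moved)
Nodes that changed position: 0 1 2 3 7

Answer: 0 1 2 3 7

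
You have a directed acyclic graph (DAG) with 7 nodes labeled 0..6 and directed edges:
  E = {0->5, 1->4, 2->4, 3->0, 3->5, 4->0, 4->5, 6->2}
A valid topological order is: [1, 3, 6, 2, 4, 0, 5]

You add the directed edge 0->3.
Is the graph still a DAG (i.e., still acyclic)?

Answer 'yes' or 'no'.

Given toposort: [1, 3, 6, 2, 4, 0, 5]
Position of 0: index 5; position of 3: index 1
New edge 0->3: backward (u after v in old order)
Backward edge: old toposort is now invalid. Check if this creates a cycle.
Does 3 already reach 0? Reachable from 3: [0, 3, 5]. YES -> cycle!
Still a DAG? no

Answer: no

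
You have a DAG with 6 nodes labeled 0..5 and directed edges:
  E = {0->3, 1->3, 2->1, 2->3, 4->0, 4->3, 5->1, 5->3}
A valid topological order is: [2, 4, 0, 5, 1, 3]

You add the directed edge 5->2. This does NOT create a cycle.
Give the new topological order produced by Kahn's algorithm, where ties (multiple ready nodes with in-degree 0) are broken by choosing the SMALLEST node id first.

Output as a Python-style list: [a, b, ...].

Old toposort: [2, 4, 0, 5, 1, 3]
Added edge: 5->2
Position of 5 (3) > position of 2 (0). Must reorder: 5 must now come before 2.
Run Kahn's algorithm (break ties by smallest node id):
  initial in-degrees: [1, 2, 1, 5, 0, 0]
  ready (indeg=0): [4, 5]
  pop 4: indeg[0]->0; indeg[3]->4 | ready=[0, 5] | order so far=[4]
  pop 0: indeg[3]->3 | ready=[5] | order so far=[4, 0]
  pop 5: indeg[1]->1; indeg[2]->0; indeg[3]->2 | ready=[2] | order so far=[4, 0, 5]
  pop 2: indeg[1]->0; indeg[3]->1 | ready=[1] | order so far=[4, 0, 5, 2]
  pop 1: indeg[3]->0 | ready=[3] | order so far=[4, 0, 5, 2, 1]
  pop 3: no out-edges | ready=[] | order so far=[4, 0, 5, 2, 1, 3]
  Result: [4, 0, 5, 2, 1, 3]

Answer: [4, 0, 5, 2, 1, 3]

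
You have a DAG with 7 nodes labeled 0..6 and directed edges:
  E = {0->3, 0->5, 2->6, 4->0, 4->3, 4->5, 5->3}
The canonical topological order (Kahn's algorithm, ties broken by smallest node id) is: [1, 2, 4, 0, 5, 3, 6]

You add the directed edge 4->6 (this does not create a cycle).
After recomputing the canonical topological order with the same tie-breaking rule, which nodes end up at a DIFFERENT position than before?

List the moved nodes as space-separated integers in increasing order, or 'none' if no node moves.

Old toposort: [1, 2, 4, 0, 5, 3, 6]
Added edge 4->6
Recompute Kahn (smallest-id tiebreak):
  initial in-degrees: [1, 0, 0, 3, 0, 2, 2]
  ready (indeg=0): [1, 2, 4]
  pop 1: no out-edges | ready=[2, 4] | order so far=[1]
  pop 2: indeg[6]->1 | ready=[4] | order so far=[1, 2]
  pop 4: indeg[0]->0; indeg[3]->2; indeg[5]->1; indeg[6]->0 | ready=[0, 6] | order so far=[1, 2, 4]
  pop 0: indeg[3]->1; indeg[5]->0 | ready=[5, 6] | order so far=[1, 2, 4, 0]
  pop 5: indeg[3]->0 | ready=[3, 6] | order so far=[1, 2, 4, 0, 5]
  pop 3: no out-edges | ready=[6] | order so far=[1, 2, 4, 0, 5, 3]
  pop 6: no out-edges | ready=[] | order so far=[1, 2, 4, 0, 5, 3, 6]
New canonical toposort: [1, 2, 4, 0, 5, 3, 6]
Compare positions:
  Node 0: index 3 -> 3 (same)
  Node 1: index 0 -> 0 (same)
  Node 2: index 1 -> 1 (same)
  Node 3: index 5 -> 5 (same)
  Node 4: index 2 -> 2 (same)
  Node 5: index 4 -> 4 (same)
  Node 6: index 6 -> 6 (same)
Nodes that changed position: none

Answer: none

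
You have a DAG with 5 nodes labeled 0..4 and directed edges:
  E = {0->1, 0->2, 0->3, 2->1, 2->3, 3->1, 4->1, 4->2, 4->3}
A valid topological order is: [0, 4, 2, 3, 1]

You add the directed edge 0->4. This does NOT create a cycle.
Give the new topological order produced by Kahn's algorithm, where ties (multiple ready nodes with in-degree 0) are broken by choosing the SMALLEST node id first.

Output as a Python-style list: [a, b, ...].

Answer: [0, 4, 2, 3, 1]

Derivation:
Old toposort: [0, 4, 2, 3, 1]
Added edge: 0->4
Position of 0 (0) < position of 4 (1). Old order still valid.
Run Kahn's algorithm (break ties by smallest node id):
  initial in-degrees: [0, 4, 2, 3, 1]
  ready (indeg=0): [0]
  pop 0: indeg[1]->3; indeg[2]->1; indeg[3]->2; indeg[4]->0 | ready=[4] | order so far=[0]
  pop 4: indeg[1]->2; indeg[2]->0; indeg[3]->1 | ready=[2] | order so far=[0, 4]
  pop 2: indeg[1]->1; indeg[3]->0 | ready=[3] | order so far=[0, 4, 2]
  pop 3: indeg[1]->0 | ready=[1] | order so far=[0, 4, 2, 3]
  pop 1: no out-edges | ready=[] | order so far=[0, 4, 2, 3, 1]
  Result: [0, 4, 2, 3, 1]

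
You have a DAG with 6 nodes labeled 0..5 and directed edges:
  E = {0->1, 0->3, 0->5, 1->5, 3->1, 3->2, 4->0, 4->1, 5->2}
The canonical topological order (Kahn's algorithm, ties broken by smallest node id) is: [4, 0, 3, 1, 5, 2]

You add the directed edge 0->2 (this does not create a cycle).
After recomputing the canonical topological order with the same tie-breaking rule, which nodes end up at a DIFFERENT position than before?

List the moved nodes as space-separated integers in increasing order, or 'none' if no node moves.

Answer: none

Derivation:
Old toposort: [4, 0, 3, 1, 5, 2]
Added edge 0->2
Recompute Kahn (smallest-id tiebreak):
  initial in-degrees: [1, 3, 3, 1, 0, 2]
  ready (indeg=0): [4]
  pop 4: indeg[0]->0; indeg[1]->2 | ready=[0] | order so far=[4]
  pop 0: indeg[1]->1; indeg[2]->2; indeg[3]->0; indeg[5]->1 | ready=[3] | order so far=[4, 0]
  pop 3: indeg[1]->0; indeg[2]->1 | ready=[1] | order so far=[4, 0, 3]
  pop 1: indeg[5]->0 | ready=[5] | order so far=[4, 0, 3, 1]
  pop 5: indeg[2]->0 | ready=[2] | order so far=[4, 0, 3, 1, 5]
  pop 2: no out-edges | ready=[] | order so far=[4, 0, 3, 1, 5, 2]
New canonical toposort: [4, 0, 3, 1, 5, 2]
Compare positions:
  Node 0: index 1 -> 1 (same)
  Node 1: index 3 -> 3 (same)
  Node 2: index 5 -> 5 (same)
  Node 3: index 2 -> 2 (same)
  Node 4: index 0 -> 0 (same)
  Node 5: index 4 -> 4 (same)
Nodes that changed position: none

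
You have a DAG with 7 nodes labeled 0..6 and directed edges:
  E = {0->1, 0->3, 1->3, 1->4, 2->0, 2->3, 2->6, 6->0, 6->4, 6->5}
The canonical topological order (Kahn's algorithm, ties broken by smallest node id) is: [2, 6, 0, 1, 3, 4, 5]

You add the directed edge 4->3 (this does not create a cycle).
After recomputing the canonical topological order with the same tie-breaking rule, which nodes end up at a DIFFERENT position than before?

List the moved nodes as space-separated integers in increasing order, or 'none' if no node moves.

Old toposort: [2, 6, 0, 1, 3, 4, 5]
Added edge 4->3
Recompute Kahn (smallest-id tiebreak):
  initial in-degrees: [2, 1, 0, 4, 2, 1, 1]
  ready (indeg=0): [2]
  pop 2: indeg[0]->1; indeg[3]->3; indeg[6]->0 | ready=[6] | order so far=[2]
  pop 6: indeg[0]->0; indeg[4]->1; indeg[5]->0 | ready=[0, 5] | order so far=[2, 6]
  pop 0: indeg[1]->0; indeg[3]->2 | ready=[1, 5] | order so far=[2, 6, 0]
  pop 1: indeg[3]->1; indeg[4]->0 | ready=[4, 5] | order so far=[2, 6, 0, 1]
  pop 4: indeg[3]->0 | ready=[3, 5] | order so far=[2, 6, 0, 1, 4]
  pop 3: no out-edges | ready=[5] | order so far=[2, 6, 0, 1, 4, 3]
  pop 5: no out-edges | ready=[] | order so far=[2, 6, 0, 1, 4, 3, 5]
New canonical toposort: [2, 6, 0, 1, 4, 3, 5]
Compare positions:
  Node 0: index 2 -> 2 (same)
  Node 1: index 3 -> 3 (same)
  Node 2: index 0 -> 0 (same)
  Node 3: index 4 -> 5 (moved)
  Node 4: index 5 -> 4 (moved)
  Node 5: index 6 -> 6 (same)
  Node 6: index 1 -> 1 (same)
Nodes that changed position: 3 4

Answer: 3 4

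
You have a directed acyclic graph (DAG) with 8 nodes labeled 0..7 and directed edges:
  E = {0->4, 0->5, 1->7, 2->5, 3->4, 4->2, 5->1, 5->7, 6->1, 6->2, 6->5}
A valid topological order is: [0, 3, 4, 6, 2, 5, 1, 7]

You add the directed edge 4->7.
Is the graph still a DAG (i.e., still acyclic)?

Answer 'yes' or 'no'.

Answer: yes

Derivation:
Given toposort: [0, 3, 4, 6, 2, 5, 1, 7]
Position of 4: index 2; position of 7: index 7
New edge 4->7: forward
Forward edge: respects the existing order. Still a DAG, same toposort still valid.
Still a DAG? yes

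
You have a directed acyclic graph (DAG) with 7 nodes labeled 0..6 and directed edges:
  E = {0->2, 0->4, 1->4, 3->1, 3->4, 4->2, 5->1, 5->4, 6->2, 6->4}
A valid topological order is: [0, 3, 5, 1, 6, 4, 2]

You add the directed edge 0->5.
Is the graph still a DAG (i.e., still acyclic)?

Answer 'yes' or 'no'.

Answer: yes

Derivation:
Given toposort: [0, 3, 5, 1, 6, 4, 2]
Position of 0: index 0; position of 5: index 2
New edge 0->5: forward
Forward edge: respects the existing order. Still a DAG, same toposort still valid.
Still a DAG? yes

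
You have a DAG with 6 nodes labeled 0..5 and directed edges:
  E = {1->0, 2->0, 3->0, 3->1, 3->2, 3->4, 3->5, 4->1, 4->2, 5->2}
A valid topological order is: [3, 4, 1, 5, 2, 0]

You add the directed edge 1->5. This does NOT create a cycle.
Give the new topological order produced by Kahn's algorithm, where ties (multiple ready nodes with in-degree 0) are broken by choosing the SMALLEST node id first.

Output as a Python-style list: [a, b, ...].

Old toposort: [3, 4, 1, 5, 2, 0]
Added edge: 1->5
Position of 1 (2) < position of 5 (3). Old order still valid.
Run Kahn's algorithm (break ties by smallest node id):
  initial in-degrees: [3, 2, 3, 0, 1, 2]
  ready (indeg=0): [3]
  pop 3: indeg[0]->2; indeg[1]->1; indeg[2]->2; indeg[4]->0; indeg[5]->1 | ready=[4] | order so far=[3]
  pop 4: indeg[1]->0; indeg[2]->1 | ready=[1] | order so far=[3, 4]
  pop 1: indeg[0]->1; indeg[5]->0 | ready=[5] | order so far=[3, 4, 1]
  pop 5: indeg[2]->0 | ready=[2] | order so far=[3, 4, 1, 5]
  pop 2: indeg[0]->0 | ready=[0] | order so far=[3, 4, 1, 5, 2]
  pop 0: no out-edges | ready=[] | order so far=[3, 4, 1, 5, 2, 0]
  Result: [3, 4, 1, 5, 2, 0]

Answer: [3, 4, 1, 5, 2, 0]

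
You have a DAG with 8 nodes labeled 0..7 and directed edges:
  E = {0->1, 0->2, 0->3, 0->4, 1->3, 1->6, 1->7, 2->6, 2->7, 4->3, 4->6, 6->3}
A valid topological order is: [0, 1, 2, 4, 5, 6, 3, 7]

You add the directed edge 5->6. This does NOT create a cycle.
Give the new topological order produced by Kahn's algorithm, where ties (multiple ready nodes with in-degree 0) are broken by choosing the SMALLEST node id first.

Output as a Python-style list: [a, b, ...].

Answer: [0, 1, 2, 4, 5, 6, 3, 7]

Derivation:
Old toposort: [0, 1, 2, 4, 5, 6, 3, 7]
Added edge: 5->6
Position of 5 (4) < position of 6 (5). Old order still valid.
Run Kahn's algorithm (break ties by smallest node id):
  initial in-degrees: [0, 1, 1, 4, 1, 0, 4, 2]
  ready (indeg=0): [0, 5]
  pop 0: indeg[1]->0; indeg[2]->0; indeg[3]->3; indeg[4]->0 | ready=[1, 2, 4, 5] | order so far=[0]
  pop 1: indeg[3]->2; indeg[6]->3; indeg[7]->1 | ready=[2, 4, 5] | order so far=[0, 1]
  pop 2: indeg[6]->2; indeg[7]->0 | ready=[4, 5, 7] | order so far=[0, 1, 2]
  pop 4: indeg[3]->1; indeg[6]->1 | ready=[5, 7] | order so far=[0, 1, 2, 4]
  pop 5: indeg[6]->0 | ready=[6, 7] | order so far=[0, 1, 2, 4, 5]
  pop 6: indeg[3]->0 | ready=[3, 7] | order so far=[0, 1, 2, 4, 5, 6]
  pop 3: no out-edges | ready=[7] | order so far=[0, 1, 2, 4, 5, 6, 3]
  pop 7: no out-edges | ready=[] | order so far=[0, 1, 2, 4, 5, 6, 3, 7]
  Result: [0, 1, 2, 4, 5, 6, 3, 7]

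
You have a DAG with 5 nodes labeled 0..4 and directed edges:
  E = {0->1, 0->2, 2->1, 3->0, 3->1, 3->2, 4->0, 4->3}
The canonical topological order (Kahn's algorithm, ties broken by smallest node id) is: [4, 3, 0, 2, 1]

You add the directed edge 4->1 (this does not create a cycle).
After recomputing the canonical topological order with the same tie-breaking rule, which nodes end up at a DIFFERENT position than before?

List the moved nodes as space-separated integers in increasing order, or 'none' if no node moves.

Answer: none

Derivation:
Old toposort: [4, 3, 0, 2, 1]
Added edge 4->1
Recompute Kahn (smallest-id tiebreak):
  initial in-degrees: [2, 4, 2, 1, 0]
  ready (indeg=0): [4]
  pop 4: indeg[0]->1; indeg[1]->3; indeg[3]->0 | ready=[3] | order so far=[4]
  pop 3: indeg[0]->0; indeg[1]->2; indeg[2]->1 | ready=[0] | order so far=[4, 3]
  pop 0: indeg[1]->1; indeg[2]->0 | ready=[2] | order so far=[4, 3, 0]
  pop 2: indeg[1]->0 | ready=[1] | order so far=[4, 3, 0, 2]
  pop 1: no out-edges | ready=[] | order so far=[4, 3, 0, 2, 1]
New canonical toposort: [4, 3, 0, 2, 1]
Compare positions:
  Node 0: index 2 -> 2 (same)
  Node 1: index 4 -> 4 (same)
  Node 2: index 3 -> 3 (same)
  Node 3: index 1 -> 1 (same)
  Node 4: index 0 -> 0 (same)
Nodes that changed position: none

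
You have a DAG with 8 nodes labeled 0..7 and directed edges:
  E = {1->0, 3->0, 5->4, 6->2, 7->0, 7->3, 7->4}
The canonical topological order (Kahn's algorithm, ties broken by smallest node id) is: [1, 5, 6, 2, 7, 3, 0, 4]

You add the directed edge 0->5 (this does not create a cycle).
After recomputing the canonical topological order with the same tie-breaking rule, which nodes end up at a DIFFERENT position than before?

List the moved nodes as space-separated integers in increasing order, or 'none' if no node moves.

Answer: 0 2 3 5 6 7

Derivation:
Old toposort: [1, 5, 6, 2, 7, 3, 0, 4]
Added edge 0->5
Recompute Kahn (smallest-id tiebreak):
  initial in-degrees: [3, 0, 1, 1, 2, 1, 0, 0]
  ready (indeg=0): [1, 6, 7]
  pop 1: indeg[0]->2 | ready=[6, 7] | order so far=[1]
  pop 6: indeg[2]->0 | ready=[2, 7] | order so far=[1, 6]
  pop 2: no out-edges | ready=[7] | order so far=[1, 6, 2]
  pop 7: indeg[0]->1; indeg[3]->0; indeg[4]->1 | ready=[3] | order so far=[1, 6, 2, 7]
  pop 3: indeg[0]->0 | ready=[0] | order so far=[1, 6, 2, 7, 3]
  pop 0: indeg[5]->0 | ready=[5] | order so far=[1, 6, 2, 7, 3, 0]
  pop 5: indeg[4]->0 | ready=[4] | order so far=[1, 6, 2, 7, 3, 0, 5]
  pop 4: no out-edges | ready=[] | order so far=[1, 6, 2, 7, 3, 0, 5, 4]
New canonical toposort: [1, 6, 2, 7, 3, 0, 5, 4]
Compare positions:
  Node 0: index 6 -> 5 (moved)
  Node 1: index 0 -> 0 (same)
  Node 2: index 3 -> 2 (moved)
  Node 3: index 5 -> 4 (moved)
  Node 4: index 7 -> 7 (same)
  Node 5: index 1 -> 6 (moved)
  Node 6: index 2 -> 1 (moved)
  Node 7: index 4 -> 3 (moved)
Nodes that changed position: 0 2 3 5 6 7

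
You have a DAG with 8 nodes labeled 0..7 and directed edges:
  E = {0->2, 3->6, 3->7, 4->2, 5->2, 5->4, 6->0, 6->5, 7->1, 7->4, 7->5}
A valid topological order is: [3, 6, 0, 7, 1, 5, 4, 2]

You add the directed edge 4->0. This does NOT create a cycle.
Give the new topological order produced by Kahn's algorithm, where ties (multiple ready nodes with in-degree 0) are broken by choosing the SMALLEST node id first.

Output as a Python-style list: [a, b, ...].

Answer: [3, 6, 7, 1, 5, 4, 0, 2]

Derivation:
Old toposort: [3, 6, 0, 7, 1, 5, 4, 2]
Added edge: 4->0
Position of 4 (6) > position of 0 (2). Must reorder: 4 must now come before 0.
Run Kahn's algorithm (break ties by smallest node id):
  initial in-degrees: [2, 1, 3, 0, 2, 2, 1, 1]
  ready (indeg=0): [3]
  pop 3: indeg[6]->0; indeg[7]->0 | ready=[6, 7] | order so far=[3]
  pop 6: indeg[0]->1; indeg[5]->1 | ready=[7] | order so far=[3, 6]
  pop 7: indeg[1]->0; indeg[4]->1; indeg[5]->0 | ready=[1, 5] | order so far=[3, 6, 7]
  pop 1: no out-edges | ready=[5] | order so far=[3, 6, 7, 1]
  pop 5: indeg[2]->2; indeg[4]->0 | ready=[4] | order so far=[3, 6, 7, 1, 5]
  pop 4: indeg[0]->0; indeg[2]->1 | ready=[0] | order so far=[3, 6, 7, 1, 5, 4]
  pop 0: indeg[2]->0 | ready=[2] | order so far=[3, 6, 7, 1, 5, 4, 0]
  pop 2: no out-edges | ready=[] | order so far=[3, 6, 7, 1, 5, 4, 0, 2]
  Result: [3, 6, 7, 1, 5, 4, 0, 2]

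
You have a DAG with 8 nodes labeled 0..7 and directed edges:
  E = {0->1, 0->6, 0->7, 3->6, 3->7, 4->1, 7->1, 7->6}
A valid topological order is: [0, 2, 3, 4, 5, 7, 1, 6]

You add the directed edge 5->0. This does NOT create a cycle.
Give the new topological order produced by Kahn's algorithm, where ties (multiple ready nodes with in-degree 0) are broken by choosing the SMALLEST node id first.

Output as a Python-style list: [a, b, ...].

Answer: [2, 3, 4, 5, 0, 7, 1, 6]

Derivation:
Old toposort: [0, 2, 3, 4, 5, 7, 1, 6]
Added edge: 5->0
Position of 5 (4) > position of 0 (0). Must reorder: 5 must now come before 0.
Run Kahn's algorithm (break ties by smallest node id):
  initial in-degrees: [1, 3, 0, 0, 0, 0, 3, 2]
  ready (indeg=0): [2, 3, 4, 5]
  pop 2: no out-edges | ready=[3, 4, 5] | order so far=[2]
  pop 3: indeg[6]->2; indeg[7]->1 | ready=[4, 5] | order so far=[2, 3]
  pop 4: indeg[1]->2 | ready=[5] | order so far=[2, 3, 4]
  pop 5: indeg[0]->0 | ready=[0] | order so far=[2, 3, 4, 5]
  pop 0: indeg[1]->1; indeg[6]->1; indeg[7]->0 | ready=[7] | order so far=[2, 3, 4, 5, 0]
  pop 7: indeg[1]->0; indeg[6]->0 | ready=[1, 6] | order so far=[2, 3, 4, 5, 0, 7]
  pop 1: no out-edges | ready=[6] | order so far=[2, 3, 4, 5, 0, 7, 1]
  pop 6: no out-edges | ready=[] | order so far=[2, 3, 4, 5, 0, 7, 1, 6]
  Result: [2, 3, 4, 5, 0, 7, 1, 6]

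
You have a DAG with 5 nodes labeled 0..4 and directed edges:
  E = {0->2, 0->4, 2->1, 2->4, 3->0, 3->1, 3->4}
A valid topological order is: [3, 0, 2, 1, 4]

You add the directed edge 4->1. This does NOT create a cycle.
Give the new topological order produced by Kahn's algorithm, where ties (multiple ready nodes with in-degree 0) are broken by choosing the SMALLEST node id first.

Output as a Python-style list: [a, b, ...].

Old toposort: [3, 0, 2, 1, 4]
Added edge: 4->1
Position of 4 (4) > position of 1 (3). Must reorder: 4 must now come before 1.
Run Kahn's algorithm (break ties by smallest node id):
  initial in-degrees: [1, 3, 1, 0, 3]
  ready (indeg=0): [3]
  pop 3: indeg[0]->0; indeg[1]->2; indeg[4]->2 | ready=[0] | order so far=[3]
  pop 0: indeg[2]->0; indeg[4]->1 | ready=[2] | order so far=[3, 0]
  pop 2: indeg[1]->1; indeg[4]->0 | ready=[4] | order so far=[3, 0, 2]
  pop 4: indeg[1]->0 | ready=[1] | order so far=[3, 0, 2, 4]
  pop 1: no out-edges | ready=[] | order so far=[3, 0, 2, 4, 1]
  Result: [3, 0, 2, 4, 1]

Answer: [3, 0, 2, 4, 1]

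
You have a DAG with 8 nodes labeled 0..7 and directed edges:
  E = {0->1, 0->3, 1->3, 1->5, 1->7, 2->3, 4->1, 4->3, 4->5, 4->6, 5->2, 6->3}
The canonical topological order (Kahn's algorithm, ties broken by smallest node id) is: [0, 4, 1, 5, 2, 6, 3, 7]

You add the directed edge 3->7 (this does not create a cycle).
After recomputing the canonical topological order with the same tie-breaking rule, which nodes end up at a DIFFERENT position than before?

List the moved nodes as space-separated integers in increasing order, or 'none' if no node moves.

Answer: none

Derivation:
Old toposort: [0, 4, 1, 5, 2, 6, 3, 7]
Added edge 3->7
Recompute Kahn (smallest-id tiebreak):
  initial in-degrees: [0, 2, 1, 5, 0, 2, 1, 2]
  ready (indeg=0): [0, 4]
  pop 0: indeg[1]->1; indeg[3]->4 | ready=[4] | order so far=[0]
  pop 4: indeg[1]->0; indeg[3]->3; indeg[5]->1; indeg[6]->0 | ready=[1, 6] | order so far=[0, 4]
  pop 1: indeg[3]->2; indeg[5]->0; indeg[7]->1 | ready=[5, 6] | order so far=[0, 4, 1]
  pop 5: indeg[2]->0 | ready=[2, 6] | order so far=[0, 4, 1, 5]
  pop 2: indeg[3]->1 | ready=[6] | order so far=[0, 4, 1, 5, 2]
  pop 6: indeg[3]->0 | ready=[3] | order so far=[0, 4, 1, 5, 2, 6]
  pop 3: indeg[7]->0 | ready=[7] | order so far=[0, 4, 1, 5, 2, 6, 3]
  pop 7: no out-edges | ready=[] | order so far=[0, 4, 1, 5, 2, 6, 3, 7]
New canonical toposort: [0, 4, 1, 5, 2, 6, 3, 7]
Compare positions:
  Node 0: index 0 -> 0 (same)
  Node 1: index 2 -> 2 (same)
  Node 2: index 4 -> 4 (same)
  Node 3: index 6 -> 6 (same)
  Node 4: index 1 -> 1 (same)
  Node 5: index 3 -> 3 (same)
  Node 6: index 5 -> 5 (same)
  Node 7: index 7 -> 7 (same)
Nodes that changed position: none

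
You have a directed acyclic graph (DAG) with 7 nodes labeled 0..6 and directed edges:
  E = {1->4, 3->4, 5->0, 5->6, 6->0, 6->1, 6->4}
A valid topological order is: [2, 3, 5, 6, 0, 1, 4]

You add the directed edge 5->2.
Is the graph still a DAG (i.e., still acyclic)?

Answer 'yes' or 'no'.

Given toposort: [2, 3, 5, 6, 0, 1, 4]
Position of 5: index 2; position of 2: index 0
New edge 5->2: backward (u after v in old order)
Backward edge: old toposort is now invalid. Check if this creates a cycle.
Does 2 already reach 5? Reachable from 2: [2]. NO -> still a DAG (reorder needed).
Still a DAG? yes

Answer: yes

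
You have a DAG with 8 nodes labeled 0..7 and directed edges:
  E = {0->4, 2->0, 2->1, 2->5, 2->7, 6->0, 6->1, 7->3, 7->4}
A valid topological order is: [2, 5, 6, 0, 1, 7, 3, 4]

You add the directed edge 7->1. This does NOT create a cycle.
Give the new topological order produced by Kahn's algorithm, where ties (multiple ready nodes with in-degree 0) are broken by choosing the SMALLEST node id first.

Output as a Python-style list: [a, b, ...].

Old toposort: [2, 5, 6, 0, 1, 7, 3, 4]
Added edge: 7->1
Position of 7 (5) > position of 1 (4). Must reorder: 7 must now come before 1.
Run Kahn's algorithm (break ties by smallest node id):
  initial in-degrees: [2, 3, 0, 1, 2, 1, 0, 1]
  ready (indeg=0): [2, 6]
  pop 2: indeg[0]->1; indeg[1]->2; indeg[5]->0; indeg[7]->0 | ready=[5, 6, 7] | order so far=[2]
  pop 5: no out-edges | ready=[6, 7] | order so far=[2, 5]
  pop 6: indeg[0]->0; indeg[1]->1 | ready=[0, 7] | order so far=[2, 5, 6]
  pop 0: indeg[4]->1 | ready=[7] | order so far=[2, 5, 6, 0]
  pop 7: indeg[1]->0; indeg[3]->0; indeg[4]->0 | ready=[1, 3, 4] | order so far=[2, 5, 6, 0, 7]
  pop 1: no out-edges | ready=[3, 4] | order so far=[2, 5, 6, 0, 7, 1]
  pop 3: no out-edges | ready=[4] | order so far=[2, 5, 6, 0, 7, 1, 3]
  pop 4: no out-edges | ready=[] | order so far=[2, 5, 6, 0, 7, 1, 3, 4]
  Result: [2, 5, 6, 0, 7, 1, 3, 4]

Answer: [2, 5, 6, 0, 7, 1, 3, 4]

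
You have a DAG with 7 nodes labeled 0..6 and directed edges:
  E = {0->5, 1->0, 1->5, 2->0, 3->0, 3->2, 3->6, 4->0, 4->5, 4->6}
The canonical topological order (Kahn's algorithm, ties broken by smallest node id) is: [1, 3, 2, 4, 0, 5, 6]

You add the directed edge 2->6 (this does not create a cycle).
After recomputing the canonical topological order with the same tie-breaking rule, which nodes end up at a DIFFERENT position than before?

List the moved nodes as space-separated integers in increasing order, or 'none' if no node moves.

Answer: none

Derivation:
Old toposort: [1, 3, 2, 4, 0, 5, 6]
Added edge 2->6
Recompute Kahn (smallest-id tiebreak):
  initial in-degrees: [4, 0, 1, 0, 0, 3, 3]
  ready (indeg=0): [1, 3, 4]
  pop 1: indeg[0]->3; indeg[5]->2 | ready=[3, 4] | order so far=[1]
  pop 3: indeg[0]->2; indeg[2]->0; indeg[6]->2 | ready=[2, 4] | order so far=[1, 3]
  pop 2: indeg[0]->1; indeg[6]->1 | ready=[4] | order so far=[1, 3, 2]
  pop 4: indeg[0]->0; indeg[5]->1; indeg[6]->0 | ready=[0, 6] | order so far=[1, 3, 2, 4]
  pop 0: indeg[5]->0 | ready=[5, 6] | order so far=[1, 3, 2, 4, 0]
  pop 5: no out-edges | ready=[6] | order so far=[1, 3, 2, 4, 0, 5]
  pop 6: no out-edges | ready=[] | order so far=[1, 3, 2, 4, 0, 5, 6]
New canonical toposort: [1, 3, 2, 4, 0, 5, 6]
Compare positions:
  Node 0: index 4 -> 4 (same)
  Node 1: index 0 -> 0 (same)
  Node 2: index 2 -> 2 (same)
  Node 3: index 1 -> 1 (same)
  Node 4: index 3 -> 3 (same)
  Node 5: index 5 -> 5 (same)
  Node 6: index 6 -> 6 (same)
Nodes that changed position: none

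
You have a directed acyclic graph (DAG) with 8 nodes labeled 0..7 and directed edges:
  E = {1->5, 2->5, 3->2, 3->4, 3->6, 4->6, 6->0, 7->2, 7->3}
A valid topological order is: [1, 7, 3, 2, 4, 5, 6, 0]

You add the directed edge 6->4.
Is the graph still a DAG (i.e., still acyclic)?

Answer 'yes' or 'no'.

Answer: no

Derivation:
Given toposort: [1, 7, 3, 2, 4, 5, 6, 0]
Position of 6: index 6; position of 4: index 4
New edge 6->4: backward (u after v in old order)
Backward edge: old toposort is now invalid. Check if this creates a cycle.
Does 4 already reach 6? Reachable from 4: [0, 4, 6]. YES -> cycle!
Still a DAG? no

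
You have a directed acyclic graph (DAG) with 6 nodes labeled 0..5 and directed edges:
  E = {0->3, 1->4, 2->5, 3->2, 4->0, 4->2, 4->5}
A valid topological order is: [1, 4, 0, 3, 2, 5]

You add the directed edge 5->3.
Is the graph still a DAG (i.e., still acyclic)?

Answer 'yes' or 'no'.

Given toposort: [1, 4, 0, 3, 2, 5]
Position of 5: index 5; position of 3: index 3
New edge 5->3: backward (u after v in old order)
Backward edge: old toposort is now invalid. Check if this creates a cycle.
Does 3 already reach 5? Reachable from 3: [2, 3, 5]. YES -> cycle!
Still a DAG? no

Answer: no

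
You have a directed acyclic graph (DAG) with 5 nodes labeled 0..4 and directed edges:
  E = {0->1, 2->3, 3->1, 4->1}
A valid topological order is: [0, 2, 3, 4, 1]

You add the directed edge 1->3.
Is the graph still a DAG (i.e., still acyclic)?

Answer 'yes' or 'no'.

Answer: no

Derivation:
Given toposort: [0, 2, 3, 4, 1]
Position of 1: index 4; position of 3: index 2
New edge 1->3: backward (u after v in old order)
Backward edge: old toposort is now invalid. Check if this creates a cycle.
Does 3 already reach 1? Reachable from 3: [1, 3]. YES -> cycle!
Still a DAG? no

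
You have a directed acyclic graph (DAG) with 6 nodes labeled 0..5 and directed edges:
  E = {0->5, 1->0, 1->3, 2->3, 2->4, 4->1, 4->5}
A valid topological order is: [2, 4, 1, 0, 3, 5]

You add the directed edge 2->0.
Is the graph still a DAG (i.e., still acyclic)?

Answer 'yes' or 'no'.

Given toposort: [2, 4, 1, 0, 3, 5]
Position of 2: index 0; position of 0: index 3
New edge 2->0: forward
Forward edge: respects the existing order. Still a DAG, same toposort still valid.
Still a DAG? yes

Answer: yes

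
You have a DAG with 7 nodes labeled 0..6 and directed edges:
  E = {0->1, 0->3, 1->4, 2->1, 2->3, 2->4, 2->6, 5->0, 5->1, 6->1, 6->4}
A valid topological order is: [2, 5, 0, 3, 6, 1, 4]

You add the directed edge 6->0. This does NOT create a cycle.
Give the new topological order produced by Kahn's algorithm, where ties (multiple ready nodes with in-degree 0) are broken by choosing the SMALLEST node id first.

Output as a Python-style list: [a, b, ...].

Old toposort: [2, 5, 0, 3, 6, 1, 4]
Added edge: 6->0
Position of 6 (4) > position of 0 (2). Must reorder: 6 must now come before 0.
Run Kahn's algorithm (break ties by smallest node id):
  initial in-degrees: [2, 4, 0, 2, 3, 0, 1]
  ready (indeg=0): [2, 5]
  pop 2: indeg[1]->3; indeg[3]->1; indeg[4]->2; indeg[6]->0 | ready=[5, 6] | order so far=[2]
  pop 5: indeg[0]->1; indeg[1]->2 | ready=[6] | order so far=[2, 5]
  pop 6: indeg[0]->0; indeg[1]->1; indeg[4]->1 | ready=[0] | order so far=[2, 5, 6]
  pop 0: indeg[1]->0; indeg[3]->0 | ready=[1, 3] | order so far=[2, 5, 6, 0]
  pop 1: indeg[4]->0 | ready=[3, 4] | order so far=[2, 5, 6, 0, 1]
  pop 3: no out-edges | ready=[4] | order so far=[2, 5, 6, 0, 1, 3]
  pop 4: no out-edges | ready=[] | order so far=[2, 5, 6, 0, 1, 3, 4]
  Result: [2, 5, 6, 0, 1, 3, 4]

Answer: [2, 5, 6, 0, 1, 3, 4]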